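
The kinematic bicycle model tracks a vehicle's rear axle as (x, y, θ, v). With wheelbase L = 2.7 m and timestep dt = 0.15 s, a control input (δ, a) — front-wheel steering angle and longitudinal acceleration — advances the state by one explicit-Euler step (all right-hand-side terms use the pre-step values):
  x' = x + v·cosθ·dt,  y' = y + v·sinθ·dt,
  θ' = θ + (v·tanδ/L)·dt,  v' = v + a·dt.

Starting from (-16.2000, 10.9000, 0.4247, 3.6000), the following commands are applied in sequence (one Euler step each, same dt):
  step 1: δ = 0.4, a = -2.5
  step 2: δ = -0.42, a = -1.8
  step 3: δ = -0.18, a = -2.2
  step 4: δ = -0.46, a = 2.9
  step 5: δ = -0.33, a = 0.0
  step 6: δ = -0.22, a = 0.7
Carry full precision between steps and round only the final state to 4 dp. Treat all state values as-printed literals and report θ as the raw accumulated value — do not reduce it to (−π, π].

after step 1 (δ=0.4, a=-2.5): (-15.707972, 11.122506, 0.509259, 3.225000)
after step 2 (δ=-0.42, a=-1.8): (-15.285607, 11.358348, 0.429248, 2.955000)
after step 3 (δ=-0.18, a=-2.2): (-14.882569, 11.542823, 0.399374, 2.625000)
after step 4 (δ=-0.46, a=2.9): (-14.519806, 11.695930, 0.327121, 3.060000)
after step 5 (δ=-0.33, a=0.0): (-14.085146, 11.843415, 0.268892, 3.060000)
after step 6 (δ=-0.22, a=0.7): (-13.642640, 11.965354, 0.230877, 3.165000)

(-13.6426, 11.9654, 0.2309, 3.1650)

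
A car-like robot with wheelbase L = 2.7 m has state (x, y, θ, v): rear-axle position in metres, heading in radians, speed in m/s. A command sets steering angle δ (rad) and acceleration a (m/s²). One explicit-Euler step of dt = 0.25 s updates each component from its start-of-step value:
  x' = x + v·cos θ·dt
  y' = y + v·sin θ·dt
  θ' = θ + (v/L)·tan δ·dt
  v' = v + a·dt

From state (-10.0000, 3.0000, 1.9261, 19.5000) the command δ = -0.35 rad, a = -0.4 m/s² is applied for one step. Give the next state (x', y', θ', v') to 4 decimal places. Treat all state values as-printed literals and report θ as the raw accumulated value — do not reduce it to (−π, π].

x' = -10.0000 + 19.5000·cos(1.9261)·0.25 = -11.6959
y' = 3.0000 + 19.5000·sin(1.9261)·0.25 = 7.5705
θ' = 1.9261 + (19.5000/2.7)·tan(-0.35)·0.25 = 1.2670
v' = 19.5000 − 0.4000·0.25 = 19.4000

(-11.6959, 7.5705, 1.2670, 19.4000)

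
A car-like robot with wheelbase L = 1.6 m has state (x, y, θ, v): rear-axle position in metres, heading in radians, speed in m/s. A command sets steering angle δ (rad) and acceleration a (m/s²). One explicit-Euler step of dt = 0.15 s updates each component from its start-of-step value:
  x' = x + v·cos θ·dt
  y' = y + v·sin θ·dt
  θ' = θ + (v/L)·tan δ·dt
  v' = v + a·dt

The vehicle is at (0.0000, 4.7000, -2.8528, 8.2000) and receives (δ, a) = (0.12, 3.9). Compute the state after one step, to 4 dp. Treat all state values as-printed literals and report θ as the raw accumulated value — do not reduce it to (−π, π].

x' = 0.0000 + 8.2000·cos(-2.8528)·0.15 = -1.1791
y' = 4.7000 + 8.2000·sin(-2.8528)·0.15 = 4.3497
θ' = -2.8528 + (8.2000/1.6)·tan(0.12)·0.15 = -2.7601
v' = 8.2000 + 3.9000·0.15 = 8.7850

(-1.1791, 4.3497, -2.7601, 8.7850)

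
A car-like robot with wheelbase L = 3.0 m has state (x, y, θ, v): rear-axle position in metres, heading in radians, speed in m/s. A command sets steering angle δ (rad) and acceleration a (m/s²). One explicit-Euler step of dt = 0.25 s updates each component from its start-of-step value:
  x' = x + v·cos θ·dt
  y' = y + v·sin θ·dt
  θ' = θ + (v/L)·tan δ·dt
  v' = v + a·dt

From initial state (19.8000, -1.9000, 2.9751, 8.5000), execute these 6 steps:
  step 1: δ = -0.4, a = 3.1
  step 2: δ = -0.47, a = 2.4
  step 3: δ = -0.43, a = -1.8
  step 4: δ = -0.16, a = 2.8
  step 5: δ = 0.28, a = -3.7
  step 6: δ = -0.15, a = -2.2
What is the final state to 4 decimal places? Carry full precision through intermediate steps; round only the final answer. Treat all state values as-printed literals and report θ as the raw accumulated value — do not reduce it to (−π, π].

after step 1 (δ=-0.4, a=3.1): (17.704384, -1.547835, 2.675621, 9.275000)
after step 2 (δ=-0.47, a=2.4): (15.632846, -0.506043, 2.283006, 9.875000)
after step 3 (δ=-0.43, a=-1.8): (14.019498, 1.362603, 1.905599, 9.425000)
after step 4 (δ=-0.16, a=2.8): (13.245275, 3.588022, 1.778849, 10.125000)
after step 5 (δ=0.28, a=-3.7): (12.722432, 6.064685, 2.021473, 9.200000)
after step 6 (δ=-0.15, a=-2.2): (11.720610, 8.135036, 1.905603, 8.650000)

(11.7206, 8.1350, 1.9056, 8.6500)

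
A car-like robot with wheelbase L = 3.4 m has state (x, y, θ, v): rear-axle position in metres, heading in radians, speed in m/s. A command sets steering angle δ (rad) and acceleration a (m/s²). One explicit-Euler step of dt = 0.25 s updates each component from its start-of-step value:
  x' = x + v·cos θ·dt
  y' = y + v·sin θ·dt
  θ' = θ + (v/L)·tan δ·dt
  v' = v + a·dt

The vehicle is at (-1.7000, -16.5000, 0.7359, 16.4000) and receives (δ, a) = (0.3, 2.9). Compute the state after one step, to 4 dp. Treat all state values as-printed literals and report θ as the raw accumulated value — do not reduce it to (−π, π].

x' = -1.7000 + 16.4000·cos(0.7359)·0.25 = 1.3390
y' = -16.5000 + 16.4000·sin(0.7359)·0.25 = -13.7479
θ' = 0.7359 + (16.4000/3.4)·tan(0.3)·0.25 = 1.1089
v' = 16.4000 + 2.9000·0.25 = 17.1250

(1.3390, -13.7479, 1.1089, 17.1250)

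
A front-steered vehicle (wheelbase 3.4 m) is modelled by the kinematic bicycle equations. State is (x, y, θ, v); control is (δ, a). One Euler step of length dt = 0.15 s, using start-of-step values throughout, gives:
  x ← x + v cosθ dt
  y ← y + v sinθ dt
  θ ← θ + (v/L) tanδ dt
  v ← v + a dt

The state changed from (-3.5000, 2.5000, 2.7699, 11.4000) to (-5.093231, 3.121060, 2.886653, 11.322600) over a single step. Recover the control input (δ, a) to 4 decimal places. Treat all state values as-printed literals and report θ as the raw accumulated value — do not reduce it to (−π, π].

δ = 0.2281, a = -0.5160

a = (v'−v)/dt = (-0.077400)/0.15 = -0.5160
Δθ = θ'−θ = 0.116753;  (v·dt/L) = 11.4000·0.15/3.4 = 0.502941
tan δ = Δθ·L/(v·dt) = 0.232140  →  δ = 0.2281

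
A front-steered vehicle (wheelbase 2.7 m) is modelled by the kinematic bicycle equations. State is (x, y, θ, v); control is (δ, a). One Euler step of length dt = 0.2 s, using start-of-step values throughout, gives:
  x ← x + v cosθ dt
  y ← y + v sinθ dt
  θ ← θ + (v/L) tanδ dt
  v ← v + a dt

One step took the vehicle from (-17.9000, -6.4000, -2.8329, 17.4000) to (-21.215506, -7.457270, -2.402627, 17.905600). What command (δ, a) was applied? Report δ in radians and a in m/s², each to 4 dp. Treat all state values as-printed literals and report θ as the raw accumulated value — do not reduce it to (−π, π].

δ = 0.3222, a = 2.5280

a = (v'−v)/dt = (0.505600)/0.2 = 2.5280
Δθ = θ'−θ = 0.430273;  (v·dt/L) = 17.4000·0.2/2.7 = 1.288889
tan δ = Δθ·L/(v·dt) = 0.333833  →  δ = 0.3222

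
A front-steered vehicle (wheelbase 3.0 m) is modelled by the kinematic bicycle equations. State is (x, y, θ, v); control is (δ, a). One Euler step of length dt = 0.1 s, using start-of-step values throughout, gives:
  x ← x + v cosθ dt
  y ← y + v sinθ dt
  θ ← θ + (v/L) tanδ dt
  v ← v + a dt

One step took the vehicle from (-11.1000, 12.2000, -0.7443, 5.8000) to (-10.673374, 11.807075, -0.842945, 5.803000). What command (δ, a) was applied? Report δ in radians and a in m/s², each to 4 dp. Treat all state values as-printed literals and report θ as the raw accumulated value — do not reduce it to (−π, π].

δ = -0.4718, a = 0.0300

a = (v'−v)/dt = (0.003000)/0.1 = 0.0300
Δθ = θ'−θ = -0.098645;  (v·dt/L) = 5.8000·0.1/3.0 = 0.193333
tan δ = Δθ·L/(v·dt) = -0.510233  →  δ = -0.4718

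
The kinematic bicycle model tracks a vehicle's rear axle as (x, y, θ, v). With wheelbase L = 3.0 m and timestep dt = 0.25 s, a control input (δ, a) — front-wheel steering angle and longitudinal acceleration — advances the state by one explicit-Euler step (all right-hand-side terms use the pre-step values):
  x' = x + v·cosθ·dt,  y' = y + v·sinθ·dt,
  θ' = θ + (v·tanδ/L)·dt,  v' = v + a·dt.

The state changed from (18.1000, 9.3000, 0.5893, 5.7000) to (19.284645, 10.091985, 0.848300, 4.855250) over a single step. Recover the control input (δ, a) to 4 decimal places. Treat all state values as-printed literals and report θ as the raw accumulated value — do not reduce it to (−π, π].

δ = 0.4992, a = -3.3790

a = (v'−v)/dt = (-0.844750)/0.25 = -3.3790
Δθ = θ'−θ = 0.259000;  (v·dt/L) = 5.7000·0.25/3.0 = 0.475000
tan δ = Δθ·L/(v·dt) = 0.545263  →  δ = 0.4992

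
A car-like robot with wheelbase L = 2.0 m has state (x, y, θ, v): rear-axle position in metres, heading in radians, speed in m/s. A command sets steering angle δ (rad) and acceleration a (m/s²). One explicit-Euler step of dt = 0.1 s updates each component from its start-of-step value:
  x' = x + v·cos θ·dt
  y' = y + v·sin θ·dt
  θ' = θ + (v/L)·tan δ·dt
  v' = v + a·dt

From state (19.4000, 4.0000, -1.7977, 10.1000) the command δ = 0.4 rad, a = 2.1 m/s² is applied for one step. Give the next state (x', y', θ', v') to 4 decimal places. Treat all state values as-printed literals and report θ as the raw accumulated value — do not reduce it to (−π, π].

(19.1728, 3.0159, -1.5842, 10.3100)

x' = 19.4000 + 10.1000·cos(-1.7977)·0.1 = 19.1728
y' = 4.0000 + 10.1000·sin(-1.7977)·0.1 = 3.0159
θ' = -1.7977 + (10.1000/2.0)·tan(0.4)·0.1 = -1.5842
v' = 10.1000 + 2.1000·0.1 = 10.3100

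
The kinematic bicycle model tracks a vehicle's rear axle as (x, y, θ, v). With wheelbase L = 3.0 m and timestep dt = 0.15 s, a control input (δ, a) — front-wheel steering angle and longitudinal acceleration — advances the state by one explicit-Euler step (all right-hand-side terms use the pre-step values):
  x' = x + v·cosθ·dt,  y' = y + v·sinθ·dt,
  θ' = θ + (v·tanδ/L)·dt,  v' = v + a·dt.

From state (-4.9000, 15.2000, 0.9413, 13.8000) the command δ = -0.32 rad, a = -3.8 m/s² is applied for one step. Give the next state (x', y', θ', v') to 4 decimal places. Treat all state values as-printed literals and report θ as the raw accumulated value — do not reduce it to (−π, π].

(-3.6813, 16.8732, 0.7126, 13.2300)

x' = -4.9000 + 13.8000·cos(0.9413)·0.15 = -3.6813
y' = 15.2000 + 13.8000·sin(0.9413)·0.15 = 16.8732
θ' = 0.9413 + (13.8000/3.0)·tan(-0.32)·0.15 = 0.7126
v' = 13.8000 − 3.8000·0.15 = 13.2300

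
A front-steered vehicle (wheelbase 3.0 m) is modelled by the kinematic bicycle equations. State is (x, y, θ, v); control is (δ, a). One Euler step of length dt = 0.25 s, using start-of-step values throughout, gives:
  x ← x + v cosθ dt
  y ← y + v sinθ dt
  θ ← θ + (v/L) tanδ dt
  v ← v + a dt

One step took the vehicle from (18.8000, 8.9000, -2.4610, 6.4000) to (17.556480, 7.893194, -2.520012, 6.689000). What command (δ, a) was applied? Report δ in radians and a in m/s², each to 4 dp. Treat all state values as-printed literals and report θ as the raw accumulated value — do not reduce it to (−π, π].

δ = -0.1102, a = 1.1560

a = (v'−v)/dt = (0.289000)/0.25 = 1.1560
Δθ = θ'−θ = -0.059012;  (v·dt/L) = 6.4000·0.25/3.0 = 0.533333
tan δ = Δθ·L/(v·dt) = -0.110648  →  δ = -0.1102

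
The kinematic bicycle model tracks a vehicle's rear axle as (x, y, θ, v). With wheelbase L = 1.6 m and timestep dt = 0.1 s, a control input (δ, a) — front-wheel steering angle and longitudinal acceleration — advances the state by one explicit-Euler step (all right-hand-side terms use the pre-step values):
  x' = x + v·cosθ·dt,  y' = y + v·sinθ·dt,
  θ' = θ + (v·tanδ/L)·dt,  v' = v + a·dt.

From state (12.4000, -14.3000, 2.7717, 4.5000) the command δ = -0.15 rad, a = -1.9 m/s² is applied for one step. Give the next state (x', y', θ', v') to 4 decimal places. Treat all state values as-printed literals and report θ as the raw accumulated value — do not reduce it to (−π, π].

x' = 12.4000 + 4.5000·cos(2.7717)·0.1 = 11.9804
y' = -14.3000 + 4.5000·sin(2.7717)·0.1 = -14.1373
θ' = 2.7717 + (4.5000/1.6)·tan(-0.15)·0.1 = 2.7292
v' = 4.5000 − 1.9000·0.1 = 4.3100

(11.9804, -14.1373, 2.7292, 4.3100)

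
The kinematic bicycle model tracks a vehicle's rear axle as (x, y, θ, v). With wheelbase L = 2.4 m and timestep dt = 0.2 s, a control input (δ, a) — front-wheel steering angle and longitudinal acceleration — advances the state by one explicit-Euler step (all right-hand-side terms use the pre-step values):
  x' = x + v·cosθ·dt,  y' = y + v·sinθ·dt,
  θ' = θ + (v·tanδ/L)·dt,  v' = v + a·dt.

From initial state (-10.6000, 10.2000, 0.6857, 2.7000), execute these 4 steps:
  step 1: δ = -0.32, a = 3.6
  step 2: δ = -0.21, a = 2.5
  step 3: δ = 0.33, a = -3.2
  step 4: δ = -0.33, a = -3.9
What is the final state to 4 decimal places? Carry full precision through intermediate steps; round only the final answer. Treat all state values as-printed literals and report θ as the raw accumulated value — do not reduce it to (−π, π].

after step 1 (δ=-0.32, a=3.6): (-10.182053, 10.541936, 0.611137, 3.420000)
after step 2 (δ=-0.21, a=2.5): (-9.621860, 10.934415, 0.550392, 3.920000)
after step 3 (δ=0.33, a=-3.2): (-8.953641, 11.344463, 0.662283, 3.280000)
after step 4 (δ=-0.33, a=-3.9): (-8.436326, 11.747850, 0.568660, 2.500000)

(-8.4363, 11.7479, 0.5687, 2.5000)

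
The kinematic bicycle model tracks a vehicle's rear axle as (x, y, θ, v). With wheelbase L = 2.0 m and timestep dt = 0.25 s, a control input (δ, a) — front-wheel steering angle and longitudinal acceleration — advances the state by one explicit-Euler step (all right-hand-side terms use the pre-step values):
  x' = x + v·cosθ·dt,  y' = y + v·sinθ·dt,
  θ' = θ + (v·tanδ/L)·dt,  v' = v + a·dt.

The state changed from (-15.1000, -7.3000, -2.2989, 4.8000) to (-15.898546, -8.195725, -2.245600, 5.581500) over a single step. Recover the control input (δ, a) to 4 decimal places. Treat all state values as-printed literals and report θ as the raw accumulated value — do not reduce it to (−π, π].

δ = 0.0886, a = 3.1260

a = (v'−v)/dt = (0.781500)/0.25 = 3.1260
Δθ = θ'−θ = 0.053300;  (v·dt/L) = 4.8000·0.25/2.0 = 0.600000
tan δ = Δθ·L/(v·dt) = 0.088833  →  δ = 0.0886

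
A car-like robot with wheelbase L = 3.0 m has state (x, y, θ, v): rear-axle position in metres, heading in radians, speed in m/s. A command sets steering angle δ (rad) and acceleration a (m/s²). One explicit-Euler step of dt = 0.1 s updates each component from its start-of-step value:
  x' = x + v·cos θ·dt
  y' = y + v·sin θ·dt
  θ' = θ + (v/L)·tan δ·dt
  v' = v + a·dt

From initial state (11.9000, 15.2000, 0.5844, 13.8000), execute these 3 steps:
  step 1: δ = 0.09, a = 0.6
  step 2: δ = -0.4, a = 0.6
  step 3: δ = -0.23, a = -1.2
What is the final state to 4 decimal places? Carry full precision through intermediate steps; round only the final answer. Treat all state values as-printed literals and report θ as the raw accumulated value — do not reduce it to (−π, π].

after step 1 (δ=0.09, a=0.6): (13.050980, 15.961345, 0.625912, 13.860000)
after step 2 (δ=-0.4, a=0.6): (14.174234, 16.773314, 0.430582, 13.920000)
after step 3 (δ=-0.23, a=-1.2): (15.439177, 17.354334, 0.321939, 13.800000)

(15.4392, 17.3543, 0.3219, 13.8000)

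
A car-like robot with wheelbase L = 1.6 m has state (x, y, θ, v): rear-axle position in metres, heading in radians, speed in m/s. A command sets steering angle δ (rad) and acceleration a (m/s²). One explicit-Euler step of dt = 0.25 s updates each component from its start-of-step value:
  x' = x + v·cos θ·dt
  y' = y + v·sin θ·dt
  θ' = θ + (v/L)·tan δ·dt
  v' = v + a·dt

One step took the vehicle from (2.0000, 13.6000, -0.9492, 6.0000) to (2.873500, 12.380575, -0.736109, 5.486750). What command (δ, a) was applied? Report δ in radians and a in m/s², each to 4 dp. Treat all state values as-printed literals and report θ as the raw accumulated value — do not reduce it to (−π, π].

δ = 0.2235, a = -2.0530

a = (v'−v)/dt = (-0.513250)/0.25 = -2.0530
Δθ = θ'−θ = 0.213091;  (v·dt/L) = 6.0000·0.25/1.6 = 0.937500
tan δ = Δθ·L/(v·dt) = 0.227297  →  δ = 0.2235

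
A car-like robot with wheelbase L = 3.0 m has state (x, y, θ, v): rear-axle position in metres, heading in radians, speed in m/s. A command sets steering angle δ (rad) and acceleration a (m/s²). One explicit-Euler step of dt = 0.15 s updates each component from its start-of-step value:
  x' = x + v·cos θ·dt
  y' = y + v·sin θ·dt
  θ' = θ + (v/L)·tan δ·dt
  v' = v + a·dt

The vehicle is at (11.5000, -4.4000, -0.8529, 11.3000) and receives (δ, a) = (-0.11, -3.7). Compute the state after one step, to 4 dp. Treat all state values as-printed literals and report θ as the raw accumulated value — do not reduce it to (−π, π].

(12.6150, -5.6767, -0.9153, 10.7450)

x' = 11.5000 + 11.3000·cos(-0.8529)·0.15 = 12.6150
y' = -4.4000 + 11.3000·sin(-0.8529)·0.15 = -5.6767
θ' = -0.8529 + (11.3000/3.0)·tan(-0.11)·0.15 = -0.9153
v' = 11.3000 − 3.7000·0.15 = 10.7450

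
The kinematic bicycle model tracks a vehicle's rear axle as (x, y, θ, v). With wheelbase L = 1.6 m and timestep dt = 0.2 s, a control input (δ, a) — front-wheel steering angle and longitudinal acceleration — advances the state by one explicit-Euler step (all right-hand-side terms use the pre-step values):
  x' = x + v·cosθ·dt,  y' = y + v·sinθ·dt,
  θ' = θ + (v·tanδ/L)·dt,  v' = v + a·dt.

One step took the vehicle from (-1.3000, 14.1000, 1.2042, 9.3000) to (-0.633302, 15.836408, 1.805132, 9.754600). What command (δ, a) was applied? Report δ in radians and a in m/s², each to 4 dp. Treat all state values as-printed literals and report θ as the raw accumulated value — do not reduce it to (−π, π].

δ = 0.4771, a = 2.2730

a = (v'−v)/dt = (0.454600)/0.2 = 2.2730
Δθ = θ'−θ = 0.600932;  (v·dt/L) = 9.3000·0.2/1.6 = 1.162500
tan δ = Δθ·L/(v·dt) = 0.516931  →  δ = 0.4771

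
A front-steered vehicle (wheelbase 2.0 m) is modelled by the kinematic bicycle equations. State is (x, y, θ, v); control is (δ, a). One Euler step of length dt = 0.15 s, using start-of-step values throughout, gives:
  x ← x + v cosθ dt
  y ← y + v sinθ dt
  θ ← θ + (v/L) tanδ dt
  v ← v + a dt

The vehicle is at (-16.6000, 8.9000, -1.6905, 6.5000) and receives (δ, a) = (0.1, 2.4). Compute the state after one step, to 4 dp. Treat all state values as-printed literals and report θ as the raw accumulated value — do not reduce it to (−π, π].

x' = -16.6000 + 6.5000·cos(-1.6905)·0.15 = -16.7164
y' = 8.9000 + 6.5000·sin(-1.6905)·0.15 = 7.9320
θ' = -1.6905 + (6.5000/2.0)·tan(0.1)·0.15 = -1.6416
v' = 6.5000 + 2.4000·0.15 = 6.8600

(-16.7164, 7.9320, -1.6416, 6.8600)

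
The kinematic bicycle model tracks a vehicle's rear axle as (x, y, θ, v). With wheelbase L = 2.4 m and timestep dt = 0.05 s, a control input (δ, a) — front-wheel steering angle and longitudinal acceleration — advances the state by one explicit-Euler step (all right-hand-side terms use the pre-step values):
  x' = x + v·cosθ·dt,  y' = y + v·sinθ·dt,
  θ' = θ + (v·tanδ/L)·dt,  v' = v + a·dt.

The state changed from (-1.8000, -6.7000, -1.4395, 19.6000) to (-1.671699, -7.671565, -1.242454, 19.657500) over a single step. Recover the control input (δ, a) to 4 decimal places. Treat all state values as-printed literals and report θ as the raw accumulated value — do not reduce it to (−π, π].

δ = 0.4496, a = 1.1500

a = (v'−v)/dt = (0.057500)/0.05 = 1.1500
Δθ = θ'−θ = 0.197046;  (v·dt/L) = 19.6000·0.05/2.4 = 0.408333
tan δ = Δθ·L/(v·dt) = 0.482562  →  δ = 0.4496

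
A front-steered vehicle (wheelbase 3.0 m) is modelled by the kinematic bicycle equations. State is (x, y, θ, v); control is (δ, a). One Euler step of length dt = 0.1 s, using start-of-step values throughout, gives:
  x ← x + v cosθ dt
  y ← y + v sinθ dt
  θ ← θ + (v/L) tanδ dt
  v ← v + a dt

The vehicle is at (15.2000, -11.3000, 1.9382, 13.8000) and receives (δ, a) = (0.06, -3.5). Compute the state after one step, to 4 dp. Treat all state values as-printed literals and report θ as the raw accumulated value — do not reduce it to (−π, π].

(14.7043, -10.0121, 1.9658, 13.4500)

x' = 15.2000 + 13.8000·cos(1.9382)·0.1 = 14.7043
y' = -11.3000 + 13.8000·sin(1.9382)·0.1 = -10.0121
θ' = 1.9382 + (13.8000/3.0)·tan(0.06)·0.1 = 1.9658
v' = 13.8000 − 3.5000·0.1 = 13.4500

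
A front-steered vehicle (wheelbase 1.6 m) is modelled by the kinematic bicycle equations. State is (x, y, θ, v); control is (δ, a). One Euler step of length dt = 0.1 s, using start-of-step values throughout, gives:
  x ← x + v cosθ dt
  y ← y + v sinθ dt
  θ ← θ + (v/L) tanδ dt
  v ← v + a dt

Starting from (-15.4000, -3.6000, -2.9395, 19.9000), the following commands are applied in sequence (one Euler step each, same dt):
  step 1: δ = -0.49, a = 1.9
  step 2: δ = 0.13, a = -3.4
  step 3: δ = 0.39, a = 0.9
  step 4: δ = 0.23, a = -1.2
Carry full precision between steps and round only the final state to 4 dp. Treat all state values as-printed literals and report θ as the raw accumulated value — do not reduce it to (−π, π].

after step 1 (δ=-0.49, a=1.9): (-17.349501, -3.999432, -3.602902, 20.090000)
after step 2 (δ=0.13, a=-3.4): (-19.148501, -3.105185, -3.438744, 19.750000)
after step 3 (δ=0.39, a=0.9): (-21.036946, -2.526909, -2.931349, 19.840000)
after step 4 (δ=0.23, a=-1.2): (-22.977258, -2.940967, -2.641011, 19.720000)

(-22.9773, -2.9410, -2.6410, 19.7200)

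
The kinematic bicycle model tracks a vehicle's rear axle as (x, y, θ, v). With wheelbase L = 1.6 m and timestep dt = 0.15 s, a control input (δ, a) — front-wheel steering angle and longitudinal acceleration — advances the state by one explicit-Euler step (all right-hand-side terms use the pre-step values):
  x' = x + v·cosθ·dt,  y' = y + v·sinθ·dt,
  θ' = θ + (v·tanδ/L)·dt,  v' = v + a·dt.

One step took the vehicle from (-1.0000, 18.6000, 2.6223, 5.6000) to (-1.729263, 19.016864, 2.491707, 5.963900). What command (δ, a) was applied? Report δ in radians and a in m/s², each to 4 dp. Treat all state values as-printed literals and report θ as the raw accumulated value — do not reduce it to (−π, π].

δ = -0.2438, a = 2.4260

a = (v'−v)/dt = (0.363900)/0.15 = 2.4260
Δθ = θ'−θ = -0.130593;  (v·dt/L) = 5.6000·0.15/1.6 = 0.525000
tan δ = Δθ·L/(v·dt) = -0.248749  →  δ = -0.2438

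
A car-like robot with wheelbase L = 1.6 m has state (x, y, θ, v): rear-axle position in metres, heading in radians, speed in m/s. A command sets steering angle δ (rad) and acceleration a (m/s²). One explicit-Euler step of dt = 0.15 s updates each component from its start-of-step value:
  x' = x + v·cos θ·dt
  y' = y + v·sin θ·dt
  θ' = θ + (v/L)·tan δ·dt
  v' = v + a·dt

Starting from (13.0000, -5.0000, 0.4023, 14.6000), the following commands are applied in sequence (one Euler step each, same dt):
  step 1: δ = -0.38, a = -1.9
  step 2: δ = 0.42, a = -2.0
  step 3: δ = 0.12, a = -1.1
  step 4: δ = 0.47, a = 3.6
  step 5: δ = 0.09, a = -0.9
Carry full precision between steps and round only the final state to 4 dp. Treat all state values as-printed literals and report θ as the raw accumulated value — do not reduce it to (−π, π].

after step 1 (δ=-0.38, a=-1.9): (15.015157, -4.142537, -0.144396, 14.315000)
after step 2 (δ=0.42, a=-2.0): (17.140060, -4.451515, 0.454918, 14.015000)
after step 3 (δ=0.12, a=-1.1): (19.028505, -3.527810, 0.613348, 13.850000)
after step 4 (δ=0.47, a=3.6): (20.727330, -2.331983, 1.272910, 14.390000)
after step 5 (δ=0.09, a=-0.9): (21.360850, -0.268546, 1.394655, 14.255000)

(21.3608, -0.2685, 1.3947, 14.2550)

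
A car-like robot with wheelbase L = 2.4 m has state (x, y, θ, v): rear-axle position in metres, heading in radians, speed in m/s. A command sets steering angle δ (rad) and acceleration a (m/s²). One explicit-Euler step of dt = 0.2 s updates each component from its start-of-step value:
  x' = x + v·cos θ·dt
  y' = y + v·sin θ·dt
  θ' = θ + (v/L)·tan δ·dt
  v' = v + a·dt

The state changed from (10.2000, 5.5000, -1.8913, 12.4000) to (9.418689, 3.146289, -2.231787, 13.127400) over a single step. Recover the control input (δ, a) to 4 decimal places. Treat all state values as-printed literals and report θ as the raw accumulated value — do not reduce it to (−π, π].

δ = -0.3183, a = 3.6370

a = (v'−v)/dt = (0.727400)/0.2 = 3.6370
Δθ = θ'−θ = -0.340487;  (v·dt/L) = 12.4000·0.2/2.4 = 1.033333
tan δ = Δθ·L/(v·dt) = -0.329504  →  δ = -0.3183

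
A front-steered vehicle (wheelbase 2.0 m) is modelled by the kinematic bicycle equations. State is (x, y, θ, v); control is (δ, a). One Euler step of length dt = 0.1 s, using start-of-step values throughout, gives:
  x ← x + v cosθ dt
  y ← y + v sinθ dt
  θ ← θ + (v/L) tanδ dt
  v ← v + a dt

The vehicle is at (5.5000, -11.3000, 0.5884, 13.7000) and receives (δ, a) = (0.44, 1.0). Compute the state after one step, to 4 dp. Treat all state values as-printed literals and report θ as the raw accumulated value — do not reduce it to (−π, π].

x' = 5.5000 + 13.7000·cos(0.5884)·0.1 = 6.6396
y' = -11.3000 + 13.7000·sin(0.5884)·0.1 = -10.5396
θ' = 0.5884 + (13.7000/2.0)·tan(0.44)·0.1 = 0.9109
v' = 13.7000 + 1.0000·0.1 = 13.8000

(6.6396, -10.5396, 0.9109, 13.8000)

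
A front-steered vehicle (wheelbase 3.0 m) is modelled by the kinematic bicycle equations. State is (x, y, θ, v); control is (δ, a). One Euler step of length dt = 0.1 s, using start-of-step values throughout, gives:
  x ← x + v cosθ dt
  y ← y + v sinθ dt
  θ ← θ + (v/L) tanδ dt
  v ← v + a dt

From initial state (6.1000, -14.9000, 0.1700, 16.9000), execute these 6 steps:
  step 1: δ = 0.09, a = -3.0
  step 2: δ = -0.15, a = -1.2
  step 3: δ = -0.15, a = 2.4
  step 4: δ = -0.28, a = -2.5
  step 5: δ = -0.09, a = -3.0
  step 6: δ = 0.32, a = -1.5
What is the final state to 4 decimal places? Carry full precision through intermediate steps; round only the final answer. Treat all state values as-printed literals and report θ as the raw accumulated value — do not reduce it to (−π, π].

(15.9226, -14.3595, 0.0230, 16.0200)

after step 1 (δ=0.09, a=-3.0): (7.765638, -14.614082, 0.220837, 16.600000)
after step 2 (δ=-0.15, a=-1.2): (9.385324, -14.250464, 0.137209, 16.480000)
after step 3 (δ=-0.15, a=2.4): (11.017836, -14.025052, 0.054186, 16.720000)
after step 4 (δ=-0.28, a=-2.5): (12.687382, -13.934498, -0.106078, 16.470000)
after step 5 (δ=-0.09, a=-3.0): (14.325124, -14.108882, -0.155622, 16.170000)
after step 6 (δ=0.32, a=-1.5): (15.922583, -14.359508, 0.022997, 16.020000)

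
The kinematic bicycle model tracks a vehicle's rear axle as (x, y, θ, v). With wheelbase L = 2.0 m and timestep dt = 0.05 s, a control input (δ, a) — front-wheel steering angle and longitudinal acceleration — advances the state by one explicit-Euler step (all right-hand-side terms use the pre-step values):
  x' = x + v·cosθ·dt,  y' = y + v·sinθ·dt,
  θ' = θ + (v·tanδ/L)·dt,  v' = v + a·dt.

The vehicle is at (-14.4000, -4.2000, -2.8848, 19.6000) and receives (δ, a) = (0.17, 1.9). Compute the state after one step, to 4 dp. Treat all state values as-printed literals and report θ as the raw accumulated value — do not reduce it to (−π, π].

(-15.3479, -4.4489, -2.8007, 19.6950)

x' = -14.4000 + 19.6000·cos(-2.8848)·0.05 = -15.3479
y' = -4.2000 + 19.6000·sin(-2.8848)·0.05 = -4.4489
θ' = -2.8848 + (19.6000/2.0)·tan(0.17)·0.05 = -2.8007
v' = 19.6000 + 1.9000·0.05 = 19.6950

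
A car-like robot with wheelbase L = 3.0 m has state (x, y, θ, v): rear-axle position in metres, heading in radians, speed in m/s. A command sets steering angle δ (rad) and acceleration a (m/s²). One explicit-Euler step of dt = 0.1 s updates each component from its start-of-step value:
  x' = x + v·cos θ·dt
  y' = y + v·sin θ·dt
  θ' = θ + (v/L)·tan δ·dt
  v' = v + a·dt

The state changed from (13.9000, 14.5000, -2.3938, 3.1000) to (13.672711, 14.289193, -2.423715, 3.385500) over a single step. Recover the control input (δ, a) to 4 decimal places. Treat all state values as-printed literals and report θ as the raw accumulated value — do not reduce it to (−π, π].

δ = -0.2818, a = 2.8550

a = (v'−v)/dt = (0.285500)/0.1 = 2.8550
Δθ = θ'−θ = -0.029915;  (v·dt/L) = 3.1000·0.1/3.0 = 0.103333
tan δ = Δθ·L/(v·dt) = -0.289500  →  δ = -0.2818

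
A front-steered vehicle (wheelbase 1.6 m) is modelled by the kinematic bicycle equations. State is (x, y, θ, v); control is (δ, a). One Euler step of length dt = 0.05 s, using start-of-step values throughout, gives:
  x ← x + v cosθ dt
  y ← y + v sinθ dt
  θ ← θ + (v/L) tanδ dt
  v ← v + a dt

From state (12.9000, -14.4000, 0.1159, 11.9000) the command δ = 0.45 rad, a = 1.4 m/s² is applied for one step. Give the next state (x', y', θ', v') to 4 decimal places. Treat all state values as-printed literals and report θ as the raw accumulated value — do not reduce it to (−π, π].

x' = 12.9000 + 11.9000·cos(0.1159)·0.05 = 13.4910
y' = -14.4000 + 11.9000·sin(0.1159)·0.05 = -14.3312
θ' = 0.1159 + (11.9000/1.6)·tan(0.45)·0.05 = 0.2955
v' = 11.9000 + 1.4000·0.05 = 11.9700

(13.4910, -14.3312, 0.2955, 11.9700)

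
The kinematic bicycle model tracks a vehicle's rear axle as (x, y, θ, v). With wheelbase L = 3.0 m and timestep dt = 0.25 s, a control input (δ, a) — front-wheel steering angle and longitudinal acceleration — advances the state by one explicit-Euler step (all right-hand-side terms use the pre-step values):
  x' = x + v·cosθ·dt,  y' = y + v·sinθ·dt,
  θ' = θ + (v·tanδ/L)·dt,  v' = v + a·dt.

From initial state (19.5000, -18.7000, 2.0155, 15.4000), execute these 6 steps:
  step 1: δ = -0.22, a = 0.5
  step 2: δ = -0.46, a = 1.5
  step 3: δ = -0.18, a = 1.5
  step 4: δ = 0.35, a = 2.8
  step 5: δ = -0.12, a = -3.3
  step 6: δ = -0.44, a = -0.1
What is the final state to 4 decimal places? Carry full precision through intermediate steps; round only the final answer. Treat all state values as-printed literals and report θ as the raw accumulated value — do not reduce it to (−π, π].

after step 1 (δ=-0.22, a=0.5): (17.843767, -15.224458, 1.728522, 15.525000)
after step 2 (δ=-0.46, a=1.5): (17.234130, -11.391386, 1.087535, 15.900000)
after step 3 (δ=-0.18, a=1.5): (19.081192, -7.871586, 0.846425, 16.275000)
after step 4 (δ=0.35, a=2.8): (21.777408, -4.824433, 1.341495, 16.975000)
after step 5 (δ=-0.12, a=-3.3): (22.742000, -0.691761, 1.170926, 16.150000)
after step 6 (δ=-0.44, a=-0.1): (24.313796, 3.027226, 0.537334, 16.125000)

(24.3138, 3.0272, 0.5373, 16.1250)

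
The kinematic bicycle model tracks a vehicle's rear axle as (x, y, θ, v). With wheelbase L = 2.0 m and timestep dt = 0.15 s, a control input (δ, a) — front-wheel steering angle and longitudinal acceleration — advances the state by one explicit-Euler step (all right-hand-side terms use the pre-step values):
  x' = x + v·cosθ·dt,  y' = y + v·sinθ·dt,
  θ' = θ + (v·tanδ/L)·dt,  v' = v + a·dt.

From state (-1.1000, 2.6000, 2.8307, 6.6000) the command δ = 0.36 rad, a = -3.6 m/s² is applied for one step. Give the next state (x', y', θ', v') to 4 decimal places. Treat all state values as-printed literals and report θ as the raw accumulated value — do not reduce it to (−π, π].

(-2.0425, 2.9028, 3.0170, 6.0600)

x' = -1.1000 + 6.6000·cos(2.8307)·0.15 = -2.0425
y' = 2.6000 + 6.6000·sin(2.8307)·0.15 = 2.9028
θ' = 2.8307 + (6.6000/2.0)·tan(0.36)·0.15 = 3.0170
v' = 6.6000 − 3.6000·0.15 = 6.0600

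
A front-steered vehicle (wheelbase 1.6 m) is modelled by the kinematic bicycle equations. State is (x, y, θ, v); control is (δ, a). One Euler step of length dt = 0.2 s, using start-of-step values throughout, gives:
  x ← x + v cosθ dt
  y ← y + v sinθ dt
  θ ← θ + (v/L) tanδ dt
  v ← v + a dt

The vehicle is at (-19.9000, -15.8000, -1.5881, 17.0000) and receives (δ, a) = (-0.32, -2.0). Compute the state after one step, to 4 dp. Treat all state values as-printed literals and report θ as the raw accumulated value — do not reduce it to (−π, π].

x' = -19.9000 + 17.0000·cos(-1.5881)·0.2 = -19.9588
y' = -15.8000 + 17.0000·sin(-1.5881)·0.2 = -19.1995
θ' = -1.5881 + (17.0000/1.6)·tan(-0.32)·0.2 = -2.2923
v' = 17.0000 − 2.0000·0.2 = 16.6000

(-19.9588, -19.1995, -2.2923, 16.6000)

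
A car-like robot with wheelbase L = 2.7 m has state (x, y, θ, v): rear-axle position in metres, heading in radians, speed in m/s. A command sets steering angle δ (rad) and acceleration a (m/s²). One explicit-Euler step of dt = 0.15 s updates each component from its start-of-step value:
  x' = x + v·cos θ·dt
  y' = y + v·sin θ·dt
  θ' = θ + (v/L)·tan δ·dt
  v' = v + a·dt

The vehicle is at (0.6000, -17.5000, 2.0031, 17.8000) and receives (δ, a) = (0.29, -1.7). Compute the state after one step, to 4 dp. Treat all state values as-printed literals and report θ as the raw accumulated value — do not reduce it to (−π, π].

x' = 0.6000 + 17.8000·cos(2.0031)·0.15 = -0.5186
y' = -17.5000 + 17.8000·sin(2.0031)·0.15 = -15.0756
θ' = 2.0031 + (17.8000/2.7)·tan(0.29)·0.15 = 2.2982
v' = 17.8000 − 1.7000·0.15 = 17.5450

(-0.5186, -15.0756, 2.2982, 17.5450)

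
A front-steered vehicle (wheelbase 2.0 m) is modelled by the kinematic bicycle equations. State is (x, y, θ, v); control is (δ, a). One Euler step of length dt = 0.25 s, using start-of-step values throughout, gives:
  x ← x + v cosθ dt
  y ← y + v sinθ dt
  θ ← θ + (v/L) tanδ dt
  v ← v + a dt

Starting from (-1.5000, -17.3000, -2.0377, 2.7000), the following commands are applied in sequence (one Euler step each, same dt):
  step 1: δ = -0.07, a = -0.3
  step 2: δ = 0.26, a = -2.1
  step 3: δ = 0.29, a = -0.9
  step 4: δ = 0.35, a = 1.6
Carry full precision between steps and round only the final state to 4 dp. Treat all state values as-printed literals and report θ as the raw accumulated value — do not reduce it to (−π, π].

(-2.4687, -19.4087, -1.8102, 2.2750)

after step 1 (δ=-0.07, a=-0.3): (-1.803833, -17.902752, -2.061364, 2.625000)
after step 2 (δ=0.26, a=-2.1): (-2.113010, -18.481608, -1.974075, 2.100000)
after step 3 (δ=0.29, a=-0.9): (-2.319039, -18.964492, -1.895742, 1.875000)
after step 4 (δ=0.35, a=1.6): (-2.468691, -19.408711, -1.810188, 2.275000)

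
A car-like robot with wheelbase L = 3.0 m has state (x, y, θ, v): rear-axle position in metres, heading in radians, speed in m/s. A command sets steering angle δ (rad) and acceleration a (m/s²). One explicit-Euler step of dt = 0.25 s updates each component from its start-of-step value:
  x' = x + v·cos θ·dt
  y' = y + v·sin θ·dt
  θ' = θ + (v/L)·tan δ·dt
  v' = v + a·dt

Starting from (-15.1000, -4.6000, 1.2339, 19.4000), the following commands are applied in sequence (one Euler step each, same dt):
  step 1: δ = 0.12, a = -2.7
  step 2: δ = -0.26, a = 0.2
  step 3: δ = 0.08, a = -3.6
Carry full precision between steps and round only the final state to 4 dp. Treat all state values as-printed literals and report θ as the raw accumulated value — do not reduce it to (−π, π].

after step 1 (δ=0.12, a=-2.7): (-13.496786, -0.022642, 1.428837, 18.725000)
after step 2 (δ=-0.26, a=0.2): (-12.834467, 4.611518, 1.013732, 18.775000)
after step 3 (δ=0.08, a=-3.6): (-10.352898, 8.595624, 1.139167, 17.875000)

(-10.3529, 8.5956, 1.1392, 17.8750)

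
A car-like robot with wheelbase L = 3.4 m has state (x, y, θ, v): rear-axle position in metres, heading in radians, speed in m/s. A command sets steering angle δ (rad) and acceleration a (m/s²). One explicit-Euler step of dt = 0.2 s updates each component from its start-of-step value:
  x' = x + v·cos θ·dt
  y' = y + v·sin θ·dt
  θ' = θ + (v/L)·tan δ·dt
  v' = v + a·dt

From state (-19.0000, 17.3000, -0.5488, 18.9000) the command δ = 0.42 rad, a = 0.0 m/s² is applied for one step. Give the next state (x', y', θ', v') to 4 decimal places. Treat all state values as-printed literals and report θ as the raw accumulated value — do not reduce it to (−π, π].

(-15.7751, 15.3281, -0.0523, 18.9000)

x' = -19.0000 + 18.9000·cos(-0.5488)·0.2 = -15.7751
y' = 17.3000 + 18.9000·sin(-0.5488)·0.2 = 15.3281
θ' = -0.5488 + (18.9000/3.4)·tan(0.42)·0.2 = -0.0523
v' = 18.9000 + 0.0000·0.2 = 18.9000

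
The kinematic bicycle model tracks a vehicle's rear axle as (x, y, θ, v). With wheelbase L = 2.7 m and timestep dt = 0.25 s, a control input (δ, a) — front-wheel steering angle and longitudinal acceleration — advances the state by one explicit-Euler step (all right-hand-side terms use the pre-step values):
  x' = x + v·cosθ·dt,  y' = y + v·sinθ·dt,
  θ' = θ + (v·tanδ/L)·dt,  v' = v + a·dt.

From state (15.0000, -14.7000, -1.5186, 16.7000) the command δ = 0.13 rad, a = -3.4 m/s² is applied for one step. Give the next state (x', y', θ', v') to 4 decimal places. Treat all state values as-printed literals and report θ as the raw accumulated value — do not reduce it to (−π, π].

(15.2178, -18.8693, -1.3164, 15.8500)

x' = 15.0000 + 16.7000·cos(-1.5186)·0.25 = 15.2178
y' = -14.7000 + 16.7000·sin(-1.5186)·0.25 = -18.8693
θ' = -1.5186 + (16.7000/2.7)·tan(0.13)·0.25 = -1.3164
v' = 16.7000 − 3.4000·0.25 = 15.8500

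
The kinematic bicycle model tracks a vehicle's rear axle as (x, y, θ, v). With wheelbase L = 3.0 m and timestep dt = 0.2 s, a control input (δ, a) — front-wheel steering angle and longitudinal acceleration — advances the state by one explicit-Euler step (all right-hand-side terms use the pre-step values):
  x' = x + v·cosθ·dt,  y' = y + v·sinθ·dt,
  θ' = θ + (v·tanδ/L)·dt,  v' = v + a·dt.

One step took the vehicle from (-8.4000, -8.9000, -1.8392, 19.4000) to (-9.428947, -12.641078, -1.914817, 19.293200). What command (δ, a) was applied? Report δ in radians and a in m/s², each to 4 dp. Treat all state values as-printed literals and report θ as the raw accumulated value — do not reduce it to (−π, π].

δ = -0.0584, a = -0.5340

a = (v'−v)/dt = (-0.106800)/0.2 = -0.5340
Δθ = θ'−θ = -0.075617;  (v·dt/L) = 19.4000·0.2/3.0 = 1.293333
tan δ = Δθ·L/(v·dt) = -0.058467  →  δ = -0.0584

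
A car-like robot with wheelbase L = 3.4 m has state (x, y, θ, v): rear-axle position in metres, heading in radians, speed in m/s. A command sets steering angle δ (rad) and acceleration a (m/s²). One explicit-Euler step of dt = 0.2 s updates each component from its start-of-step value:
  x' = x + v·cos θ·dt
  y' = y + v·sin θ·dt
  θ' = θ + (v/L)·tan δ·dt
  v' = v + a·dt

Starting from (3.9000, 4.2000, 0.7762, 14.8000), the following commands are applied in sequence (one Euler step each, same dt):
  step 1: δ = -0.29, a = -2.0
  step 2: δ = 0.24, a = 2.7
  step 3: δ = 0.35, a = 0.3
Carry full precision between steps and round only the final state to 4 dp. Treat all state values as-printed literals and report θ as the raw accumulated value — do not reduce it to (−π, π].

after step 1 (δ=-0.29, a=-2.0): (6.012199, 6.273696, 0.516405, 14.400000)
after step 2 (δ=0.24, a=2.7): (8.516646, 7.695717, 0.723695, 14.940000)
after step 3 (δ=0.35, a=0.3): (10.755747, 9.674245, 1.044490, 15.000000)

(10.7557, 9.6742, 1.0445, 15.0000)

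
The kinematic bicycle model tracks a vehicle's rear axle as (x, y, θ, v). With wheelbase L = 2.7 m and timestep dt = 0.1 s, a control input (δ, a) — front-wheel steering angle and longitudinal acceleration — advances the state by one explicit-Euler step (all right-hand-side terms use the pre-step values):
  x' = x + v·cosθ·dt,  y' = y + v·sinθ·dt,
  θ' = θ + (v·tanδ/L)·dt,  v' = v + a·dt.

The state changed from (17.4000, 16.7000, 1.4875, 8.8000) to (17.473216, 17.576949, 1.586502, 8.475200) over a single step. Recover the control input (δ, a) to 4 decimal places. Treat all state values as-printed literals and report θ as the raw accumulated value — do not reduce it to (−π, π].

δ = 0.2949, a = -3.2480

a = (v'−v)/dt = (-0.324800)/0.1 = -3.2480
Δθ = θ'−θ = 0.099002;  (v·dt/L) = 8.8000·0.1/2.7 = 0.325926
tan δ = Δθ·L/(v·dt) = 0.303756  →  δ = 0.2949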